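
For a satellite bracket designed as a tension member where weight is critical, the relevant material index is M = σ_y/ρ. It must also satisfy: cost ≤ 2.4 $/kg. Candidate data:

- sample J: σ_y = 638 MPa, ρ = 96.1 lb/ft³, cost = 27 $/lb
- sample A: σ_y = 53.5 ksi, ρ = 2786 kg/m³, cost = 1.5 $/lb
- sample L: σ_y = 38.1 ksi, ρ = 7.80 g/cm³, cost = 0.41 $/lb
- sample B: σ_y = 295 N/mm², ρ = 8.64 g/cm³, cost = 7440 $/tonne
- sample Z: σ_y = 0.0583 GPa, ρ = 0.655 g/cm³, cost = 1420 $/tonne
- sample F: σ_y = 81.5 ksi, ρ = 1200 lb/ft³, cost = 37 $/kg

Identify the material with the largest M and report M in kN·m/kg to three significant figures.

sample Z, M = 89.0 kN·m/kg

Screen on constraints: cost ≤ 2.4 $/kg. Survivors: sample L, sample Z.
Normalizing units and computing the index:
  sample L: σ_y = 262.7 MPa, ρ = 7800 kg/m³
  sample Z: σ_y = 58.30 MPa, ρ = 655.0 kg/m³
  sample Z: M = 89.0 kN·m/kg
  sample L: M = 33.7 kN·m/kg
The maximum is for sample Z.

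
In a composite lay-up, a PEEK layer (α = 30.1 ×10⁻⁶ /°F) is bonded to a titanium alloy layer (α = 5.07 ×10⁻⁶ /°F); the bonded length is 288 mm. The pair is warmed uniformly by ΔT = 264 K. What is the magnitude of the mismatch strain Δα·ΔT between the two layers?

PEEK: α = 30.1×10⁻⁶/°F × 9/5 = 54.2×10⁻⁶/K.
titanium alloy: α = 5.07×10⁻⁶/°F × 9/5 = 9.13×10⁻⁶/K.
Δα = |54.2 − 9.13|×10⁻⁶/K = 45.1×10⁻⁶/K.
Mismatch strain = Δα·ΔT = 45.1×10⁻⁶ × 264.0 = 0.0119.

0.0119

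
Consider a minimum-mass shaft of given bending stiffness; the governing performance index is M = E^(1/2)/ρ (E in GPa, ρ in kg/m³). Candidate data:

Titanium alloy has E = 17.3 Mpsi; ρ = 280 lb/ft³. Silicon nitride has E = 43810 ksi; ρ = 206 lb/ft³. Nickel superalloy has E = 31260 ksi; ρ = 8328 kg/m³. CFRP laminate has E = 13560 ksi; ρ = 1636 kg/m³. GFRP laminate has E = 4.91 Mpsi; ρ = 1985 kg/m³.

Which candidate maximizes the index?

Putting every candidate on a common basis:
  titanium alloy: E = 119.3 GPa, ρ = 4485 kg/m³
  silicon nitride: E = 302.1 GPa, ρ = 3300 kg/m³
  nickel superalloy: E = 215.5 GPa, ρ = 8328 kg/m³
  CFRP laminate: E = 93.49 GPa, ρ = 1636 kg/m³
  GFRP laminate: E = 33.85 GPa, ρ = 1985 kg/m³
  CFRP laminate: M = 5.91×10⁻³
  silicon nitride: M = 5.27×10⁻³
  GFRP laminate: M = 2.93×10⁻³
  titanium alloy: M = 2.44×10⁻³
  nickel superalloy: M = 1.76×10⁻³
CFRP laminate has the largest M.

CFRP laminate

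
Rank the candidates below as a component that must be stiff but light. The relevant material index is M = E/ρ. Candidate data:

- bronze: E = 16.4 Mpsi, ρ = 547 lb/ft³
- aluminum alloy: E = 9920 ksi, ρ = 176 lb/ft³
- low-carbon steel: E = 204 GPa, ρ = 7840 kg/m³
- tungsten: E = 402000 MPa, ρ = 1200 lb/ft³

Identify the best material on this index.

In SI units:
  bronze: E = 113.1 GPa, ρ = 8762 kg/m³
  aluminum alloy: E = 68.40 GPa, ρ = 2819 kg/m³
  low-carbon steel: E = 204.0 GPa, ρ = 7840 kg/m³
  tungsten: E = 402.0 GPa, ρ = 19220 kg/m³
  low-carbon steel: M = 26.0 MN·m/kg
  aluminum alloy: M = 24.3 MN·m/kg
  tungsten: M = 20.9 MN·m/kg
  bronze: M = 12.9 MN·m/kg
Low-carbon steel ranks first.

low-carbon steel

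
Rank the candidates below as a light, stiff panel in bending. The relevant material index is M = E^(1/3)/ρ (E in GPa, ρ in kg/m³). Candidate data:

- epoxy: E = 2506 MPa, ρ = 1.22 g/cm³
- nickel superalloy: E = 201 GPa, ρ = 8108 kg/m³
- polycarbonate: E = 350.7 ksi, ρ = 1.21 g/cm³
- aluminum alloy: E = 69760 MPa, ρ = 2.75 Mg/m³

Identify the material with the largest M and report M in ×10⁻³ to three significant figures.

aluminum alloy, M = 1.50×10⁻³

Putting every candidate on a common basis:
  epoxy: E = 2.506 GPa, ρ = 1220 kg/m³
  nickel superalloy: E = 201.0 GPa, ρ = 8108 kg/m³
  polycarbonate: E = 2.418 GPa, ρ = 1210 kg/m³
  aluminum alloy: E = 69.76 GPa, ρ = 2750 kg/m³
  aluminum alloy: M = 1.50×10⁻³
  epoxy: M = 1.11×10⁻³
  polycarbonate: M = 1.11×10⁻³
  nickel superalloy: M = 0.722×10⁻³
Aluminum alloy ranks first.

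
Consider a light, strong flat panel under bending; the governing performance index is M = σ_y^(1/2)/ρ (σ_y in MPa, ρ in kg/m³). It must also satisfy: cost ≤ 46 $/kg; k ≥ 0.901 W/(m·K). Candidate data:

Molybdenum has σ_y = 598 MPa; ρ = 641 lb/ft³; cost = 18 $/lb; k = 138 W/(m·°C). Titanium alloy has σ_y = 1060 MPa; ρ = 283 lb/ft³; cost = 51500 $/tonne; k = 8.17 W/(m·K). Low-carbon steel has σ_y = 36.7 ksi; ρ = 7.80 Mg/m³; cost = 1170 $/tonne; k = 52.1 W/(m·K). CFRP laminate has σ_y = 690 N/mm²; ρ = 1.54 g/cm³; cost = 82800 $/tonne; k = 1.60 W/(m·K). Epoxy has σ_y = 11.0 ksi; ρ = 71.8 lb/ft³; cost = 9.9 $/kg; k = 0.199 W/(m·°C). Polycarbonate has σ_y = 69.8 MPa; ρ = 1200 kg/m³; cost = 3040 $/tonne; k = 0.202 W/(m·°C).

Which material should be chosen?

molybdenum

Screen on constraints: cost ≤ 46 $/kg; k ≥ 0.901 W/(m·K). Survivors: molybdenum, low-carbon steel.
Normalizing units and computing the index:
  molybdenum: σ_y = 598.0 MPa, ρ = 10270 kg/m³
  low-carbon steel: σ_y = 253.0 MPa, ρ = 7800 kg/m³
  molybdenum: M = 2.38×10⁻³
  low-carbon steel: M = 2.04×10⁻³
Molybdenum has the largest M.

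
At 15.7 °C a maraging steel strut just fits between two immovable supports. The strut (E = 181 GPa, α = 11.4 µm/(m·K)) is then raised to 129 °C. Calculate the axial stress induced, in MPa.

ΔT = 113.3 K. Constrained thermal stress σ = E·α·ΔT = 181.0×10³ MPa × 11.4×10⁻⁶ × 113.3 = 234 MPa (compressive).

234 MPa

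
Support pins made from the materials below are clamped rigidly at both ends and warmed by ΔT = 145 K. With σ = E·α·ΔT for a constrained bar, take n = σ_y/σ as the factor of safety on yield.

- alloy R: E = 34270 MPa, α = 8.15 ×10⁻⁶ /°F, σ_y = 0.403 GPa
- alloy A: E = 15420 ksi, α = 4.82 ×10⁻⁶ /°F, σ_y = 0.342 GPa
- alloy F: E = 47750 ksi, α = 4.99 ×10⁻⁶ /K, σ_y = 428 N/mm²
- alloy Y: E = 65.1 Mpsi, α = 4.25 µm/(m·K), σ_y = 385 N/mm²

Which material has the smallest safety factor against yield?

Per material, after unit conversion:
  alloy R: E = 34.27, α = 14.7, σ_y = 403.0 → σ = 72.9 MPa, n = 5.53
  alloy A: E = 106.3, α = 8.68, σ_y = 342.0 → σ = 134 MPa, n = 2.56
  alloy F: E = 329.2, α = 4.99, σ_y = 428.0 → σ = 238 MPa, n = 1.80
  alloy Y: E = 448.8, α = 4.25, σ_y = 385.0 → σ = 277 MPa, n = 1.39
Smallest n: alloy Y with n = 1.39.

alloy Y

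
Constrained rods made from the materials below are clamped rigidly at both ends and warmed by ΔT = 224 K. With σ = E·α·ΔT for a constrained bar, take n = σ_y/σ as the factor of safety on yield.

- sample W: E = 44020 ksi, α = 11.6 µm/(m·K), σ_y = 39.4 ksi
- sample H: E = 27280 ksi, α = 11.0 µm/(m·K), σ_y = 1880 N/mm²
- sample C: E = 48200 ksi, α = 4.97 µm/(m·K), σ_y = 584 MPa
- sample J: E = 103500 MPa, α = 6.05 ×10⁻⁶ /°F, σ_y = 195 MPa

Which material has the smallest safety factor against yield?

Converting E to GPa, α to ×10⁻⁶/K, σ_y to MPa, then σ and n for each:
  sample W: E = 303.5, α = 11.6, σ_y = 271.7 → σ = 789 MPa, n = 0.344
  sample H: E = 188.1, α = 11.0, σ_y = 1880 → σ = 463 MPa, n = 4.06
  sample C: E = 332.3, α = 4.97, σ_y = 584.0 → σ = 370 MPa, n = 1.58
  sample J: E = 103.5, α = 10.9, σ_y = 195.0 → σ = 252 MPa, n = 0.772
Sample W has the lowest safety factor, n = 0.344.

sample W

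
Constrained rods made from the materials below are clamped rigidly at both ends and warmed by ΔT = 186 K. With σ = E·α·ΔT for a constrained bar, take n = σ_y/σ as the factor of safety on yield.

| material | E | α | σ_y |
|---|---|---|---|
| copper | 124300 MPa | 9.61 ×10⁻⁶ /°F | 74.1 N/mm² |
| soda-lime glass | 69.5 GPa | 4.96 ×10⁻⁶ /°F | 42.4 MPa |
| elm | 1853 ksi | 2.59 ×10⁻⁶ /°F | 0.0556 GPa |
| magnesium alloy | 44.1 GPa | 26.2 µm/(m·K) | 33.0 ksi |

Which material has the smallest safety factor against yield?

Per material, after unit conversion:
  copper: E = 124.3, α = 17.3, σ_y = 74.10 → σ = 400 MPa, n = 0.185
  soda-lime glass: E = 69.50, α = 8.93, σ_y = 42.40 → σ = 115 MPa, n = 0.367
  elm: E = 12.78, α = 4.66, σ_y = 55.60 → σ = 11.1 MPa, n = 5.02
  magnesium alloy: E = 44.10, α = 26.2, σ_y = 227.5 → σ = 215 MPa, n = 1.06
Smallest n: copper with n = 0.185.

copper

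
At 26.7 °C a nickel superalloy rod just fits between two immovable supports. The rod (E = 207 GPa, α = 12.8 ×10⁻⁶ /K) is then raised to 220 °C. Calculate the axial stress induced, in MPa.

512 MPa

ΔT = 193.3 K. Constrained thermal stress σ = E·α·ΔT = 207.0×10³ MPa × 12.8×10⁻⁶ × 193.3 = 512 MPa (compressive).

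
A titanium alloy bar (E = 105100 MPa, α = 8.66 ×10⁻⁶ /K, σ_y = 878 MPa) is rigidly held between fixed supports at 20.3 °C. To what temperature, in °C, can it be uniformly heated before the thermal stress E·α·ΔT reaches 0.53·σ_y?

532 °C

E = 105100 MPa = 105.1 GPa.
E·α·ΔT = 465.3 MPa ⇒ ΔT = 465.3 / (105.1×10³ × 8.66×10⁻⁶) = 511.3 K.
T = 20.3 + 511.3 = 531.6 °C.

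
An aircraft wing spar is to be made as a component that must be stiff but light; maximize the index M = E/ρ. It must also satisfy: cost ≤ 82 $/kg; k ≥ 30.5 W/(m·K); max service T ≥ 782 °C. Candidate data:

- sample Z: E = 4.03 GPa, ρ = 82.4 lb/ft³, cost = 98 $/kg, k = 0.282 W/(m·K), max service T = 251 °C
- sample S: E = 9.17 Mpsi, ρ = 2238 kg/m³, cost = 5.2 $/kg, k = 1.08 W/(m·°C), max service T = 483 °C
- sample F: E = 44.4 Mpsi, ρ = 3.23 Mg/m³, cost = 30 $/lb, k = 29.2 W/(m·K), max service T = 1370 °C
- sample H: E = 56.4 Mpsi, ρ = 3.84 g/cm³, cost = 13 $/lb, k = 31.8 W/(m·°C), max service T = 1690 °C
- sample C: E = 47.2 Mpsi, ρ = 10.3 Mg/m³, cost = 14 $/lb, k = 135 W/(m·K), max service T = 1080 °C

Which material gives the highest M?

sample H

Screen on constraints: cost ≤ 82 $/kg; k ≥ 30.5 W/(m·K); max service T ≥ 782 °C. Survivors: sample H, sample C.
After converting to SI:
  sample H: E = 388.9 GPa, ρ = 3840 kg/m³
  sample C: E = 325.4 GPa, ρ = 10300 kg/m³
  sample H: M = 101 MN·m/kg
  sample C: M = 31.6 MN·m/kg
Highest index: sample H.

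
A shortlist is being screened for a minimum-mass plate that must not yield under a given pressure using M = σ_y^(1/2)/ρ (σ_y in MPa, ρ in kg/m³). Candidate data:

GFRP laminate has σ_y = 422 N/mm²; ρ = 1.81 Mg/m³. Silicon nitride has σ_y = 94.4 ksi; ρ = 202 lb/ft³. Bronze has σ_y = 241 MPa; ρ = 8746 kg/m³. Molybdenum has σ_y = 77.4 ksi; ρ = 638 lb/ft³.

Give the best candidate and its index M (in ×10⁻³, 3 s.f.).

Putting every candidate on a common basis:
  GFRP laminate: σ_y = 422.0 MPa, ρ = 1810 kg/m³
  silicon nitride: σ_y = 650.9 MPa, ρ = 3236 kg/m³
  bronze: σ_y = 241.0 MPa, ρ = 8746 kg/m³
  molybdenum: σ_y = 533.7 MPa, ρ = 10220 kg/m³
  GFRP laminate: M = 11.3×10⁻³
  silicon nitride: M = 7.88×10⁻³
  molybdenum: M = 2.26×10⁻³
  bronze: M = 1.78×10⁻³
GFRP laminate ranks first.

GFRP laminate, M = 11.3×10⁻³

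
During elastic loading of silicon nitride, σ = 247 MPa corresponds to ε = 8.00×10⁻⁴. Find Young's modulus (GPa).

309 GPa

E = σ/ε = 247 MPa / 8.00×10⁻⁴ = 308800 MPa = 309 GPa.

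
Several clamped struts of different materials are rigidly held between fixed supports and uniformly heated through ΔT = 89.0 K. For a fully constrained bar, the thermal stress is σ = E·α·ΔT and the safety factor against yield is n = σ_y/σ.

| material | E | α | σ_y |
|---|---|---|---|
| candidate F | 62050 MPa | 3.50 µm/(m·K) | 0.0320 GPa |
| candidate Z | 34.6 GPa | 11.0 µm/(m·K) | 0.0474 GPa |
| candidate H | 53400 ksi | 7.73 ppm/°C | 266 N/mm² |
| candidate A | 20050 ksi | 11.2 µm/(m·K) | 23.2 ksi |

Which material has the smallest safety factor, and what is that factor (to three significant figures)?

candidate H, n = 1.05

In consistent units (E in GPa, α in ×10⁻⁶/K, σ_y in MPa):
  candidate F: E = 62.05, α = 3.50, σ_y = 32.00 → σ = 19.3 MPa, n = 1.66
  candidate Z: E = 34.60, α = 11.0, σ_y = 47.40 → σ = 33.9 MPa, n = 1.40
  candidate H: E = 368.2, α = 7.73, σ_y = 266.0 → σ = 253 MPa, n = 1.05
  candidate A: E = 138.2, α = 11.2, σ_y = 160.0 → σ = 138 MPa, n = 1.16
The minimum is candidate H at n = 1.05.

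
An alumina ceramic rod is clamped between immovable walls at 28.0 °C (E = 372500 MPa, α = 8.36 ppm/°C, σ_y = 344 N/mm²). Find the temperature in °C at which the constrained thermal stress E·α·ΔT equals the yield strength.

E = 372500 MPa = 372.5 GPa.
σ_y = 344 N/mm² = 344.0 MPa.
E·α·ΔT = 344.0 MPa ⇒ ΔT = 344.0 / (372.5×10³ × 8.36×10⁻⁶) = 110.5 K.
T = 28.0 + 110.5 = 138.5 °C.

138 °C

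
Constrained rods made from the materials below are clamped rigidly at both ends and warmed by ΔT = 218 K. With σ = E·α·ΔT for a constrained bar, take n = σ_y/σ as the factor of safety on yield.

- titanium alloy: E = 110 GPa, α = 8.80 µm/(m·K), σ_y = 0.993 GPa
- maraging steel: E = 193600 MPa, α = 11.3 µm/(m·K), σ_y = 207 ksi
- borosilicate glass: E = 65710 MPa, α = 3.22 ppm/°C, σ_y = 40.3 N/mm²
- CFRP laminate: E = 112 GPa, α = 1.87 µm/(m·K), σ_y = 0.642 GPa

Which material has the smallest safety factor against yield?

borosilicate glass

Converting E to GPa, α to ×10⁻⁶/K, σ_y to MPa, then σ and n for each:
  titanium alloy: E = 110.0, α = 8.80, σ_y = 993.0 → σ = 211 MPa, n = 4.71
  maraging steel: E = 193.6, α = 11.3, σ_y = 1427 → σ = 477 MPa, n = 2.99
  borosilicate glass: E = 65.71, α = 3.22, σ_y = 40.30 → σ = 46.1 MPa, n = 0.874
  CFRP laminate: E = 112.0, α = 1.87, σ_y = 642.0 → σ = 45.7 MPa, n = 14.1
The minimum is borosilicate glass at n = 0.874.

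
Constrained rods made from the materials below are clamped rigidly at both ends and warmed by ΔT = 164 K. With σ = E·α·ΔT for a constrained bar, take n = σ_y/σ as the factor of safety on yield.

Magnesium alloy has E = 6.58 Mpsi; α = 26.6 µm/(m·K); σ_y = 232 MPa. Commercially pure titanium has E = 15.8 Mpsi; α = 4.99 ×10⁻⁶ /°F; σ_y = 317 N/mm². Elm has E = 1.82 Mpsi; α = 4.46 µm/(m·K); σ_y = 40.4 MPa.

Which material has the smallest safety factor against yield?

magnesium alloy

With everything in SI (GPa, ×10⁻⁶/K, MPa):
  magnesium alloy: E = 45.37, α = 26.6, σ_y = 232.0 → σ = 198 MPa, n = 1.17
  commercially pure titanium: E = 108.9, α = 8.98, σ_y = 317.0 → σ = 160 MPa, n = 1.98
  elm: E = 12.55, α = 4.46, σ_y = 40.40 → σ = 9.18 MPa, n = 4.40
Magnesium alloy has the lowest safety factor, n = 1.17.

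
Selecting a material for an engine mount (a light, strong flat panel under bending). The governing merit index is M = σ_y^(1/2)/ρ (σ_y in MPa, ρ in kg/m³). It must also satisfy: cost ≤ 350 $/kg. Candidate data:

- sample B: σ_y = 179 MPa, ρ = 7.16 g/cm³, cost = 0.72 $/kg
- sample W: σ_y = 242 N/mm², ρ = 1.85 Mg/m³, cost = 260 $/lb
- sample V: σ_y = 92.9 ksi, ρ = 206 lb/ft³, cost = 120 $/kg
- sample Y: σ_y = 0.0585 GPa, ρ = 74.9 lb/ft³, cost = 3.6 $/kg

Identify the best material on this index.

sample V

Screen on constraints: cost ≤ 350 $/kg. Survivors: sample B, sample V, sample Y.
After converting to SI:
  sample B: σ_y = 179.0 MPa, ρ = 7160 kg/m³
  sample V: σ_y = 640.5 MPa, ρ = 3300 kg/m³
  sample Y: σ_y = 58.50 MPa, ρ = 1200 kg/m³
  sample V: M = 7.67×10⁻³
  sample Y: M = 6.37×10⁻³
  sample B: M = 1.87×10⁻³
Highest index: sample V.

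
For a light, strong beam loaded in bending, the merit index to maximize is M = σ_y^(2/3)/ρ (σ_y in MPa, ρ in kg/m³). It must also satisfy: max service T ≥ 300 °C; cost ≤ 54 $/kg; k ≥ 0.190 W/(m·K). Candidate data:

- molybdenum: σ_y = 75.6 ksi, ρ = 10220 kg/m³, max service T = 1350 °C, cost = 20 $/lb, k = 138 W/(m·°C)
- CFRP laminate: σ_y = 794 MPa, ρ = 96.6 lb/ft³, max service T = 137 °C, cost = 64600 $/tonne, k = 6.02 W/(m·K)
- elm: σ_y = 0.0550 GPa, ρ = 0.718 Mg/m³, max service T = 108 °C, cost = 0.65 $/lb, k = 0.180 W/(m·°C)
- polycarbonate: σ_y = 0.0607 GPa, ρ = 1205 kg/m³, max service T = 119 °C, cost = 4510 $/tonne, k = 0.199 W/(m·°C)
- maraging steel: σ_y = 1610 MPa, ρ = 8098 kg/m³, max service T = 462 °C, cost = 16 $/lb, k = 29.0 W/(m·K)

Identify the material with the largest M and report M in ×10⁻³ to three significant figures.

maraging steel, M = 17.0×10⁻³

Screen on constraints: max service T ≥ 300 °C; cost ≤ 54 $/kg; k ≥ 0.190 W/(m·K). Survivors: molybdenum, maraging steel.
Convert each candidate to consistent units, then evaluate M:
  molybdenum: σ_y = 521.2 MPa, ρ = 10220 kg/m³
  maraging steel: σ_y = 1610 MPa, ρ = 8098 kg/m³
  maraging steel: M = 17.0×10⁻³
  molybdenum: M = 6.34×10⁻³
The maximum is for maraging steel.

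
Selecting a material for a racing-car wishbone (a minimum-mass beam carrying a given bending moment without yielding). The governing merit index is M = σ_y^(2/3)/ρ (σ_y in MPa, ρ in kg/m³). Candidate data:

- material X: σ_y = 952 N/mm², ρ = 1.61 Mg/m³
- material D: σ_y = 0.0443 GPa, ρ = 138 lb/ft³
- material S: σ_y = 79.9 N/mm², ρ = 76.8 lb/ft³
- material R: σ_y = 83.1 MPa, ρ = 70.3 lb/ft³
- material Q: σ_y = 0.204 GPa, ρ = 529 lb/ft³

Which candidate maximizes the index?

material X

In SI units:
  material X: σ_y = 952.0 MPa, ρ = 1610 kg/m³
  material D: σ_y = 44.30 MPa, ρ = 2211 kg/m³
  material S: σ_y = 79.90 MPa, ρ = 1230 kg/m³
  material R: σ_y = 83.10 MPa, ρ = 1126 kg/m³
  material Q: σ_y = 204.0 MPa, ρ = 8474 kg/m³
  material X: M = 60.1×10⁻³
  material R: M = 16.9×10⁻³
  material S: M = 15.1×10⁻³
  material D: M = 5.66×10⁻³
  material Q: M = 4.09×10⁻³
Material X has the largest M.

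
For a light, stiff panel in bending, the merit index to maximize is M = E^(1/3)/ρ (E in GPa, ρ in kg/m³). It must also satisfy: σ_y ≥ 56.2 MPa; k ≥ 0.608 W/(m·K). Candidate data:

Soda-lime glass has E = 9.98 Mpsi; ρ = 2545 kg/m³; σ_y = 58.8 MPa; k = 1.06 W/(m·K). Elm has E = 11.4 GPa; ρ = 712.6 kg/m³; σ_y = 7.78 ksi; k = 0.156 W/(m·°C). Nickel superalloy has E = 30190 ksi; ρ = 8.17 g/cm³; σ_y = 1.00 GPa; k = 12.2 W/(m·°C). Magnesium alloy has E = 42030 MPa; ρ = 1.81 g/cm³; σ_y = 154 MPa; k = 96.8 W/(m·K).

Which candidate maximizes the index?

Screen on constraints: σ_y ≥ 56.2 MPa; k ≥ 0.608 W/(m·K). Survivors: soda-lime glass, nickel superalloy, magnesium alloy.
Convert each candidate to consistent units, then evaluate M:
  soda-lime glass: E = 68.81 GPa, ρ = 2545 kg/m³
  nickel superalloy: E = 208.2 GPa, ρ = 8170 kg/m³
  magnesium alloy: E = 42.03 GPa, ρ = 1810 kg/m³
  magnesium alloy: M = 1.92×10⁻³
  soda-lime glass: M = 1.61×10⁻³
  nickel superalloy: M = 0.725×10⁻³
The maximum is for magnesium alloy.

magnesium alloy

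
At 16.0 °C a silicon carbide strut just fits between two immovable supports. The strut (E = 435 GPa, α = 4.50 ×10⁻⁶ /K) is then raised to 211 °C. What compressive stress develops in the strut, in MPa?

382 MPa

ΔT = 195.0 K. Constrained thermal stress σ = E·α·ΔT = 435.0×10³ MPa × 4.50×10⁻⁶ × 195.0 = 382 MPa (compressive).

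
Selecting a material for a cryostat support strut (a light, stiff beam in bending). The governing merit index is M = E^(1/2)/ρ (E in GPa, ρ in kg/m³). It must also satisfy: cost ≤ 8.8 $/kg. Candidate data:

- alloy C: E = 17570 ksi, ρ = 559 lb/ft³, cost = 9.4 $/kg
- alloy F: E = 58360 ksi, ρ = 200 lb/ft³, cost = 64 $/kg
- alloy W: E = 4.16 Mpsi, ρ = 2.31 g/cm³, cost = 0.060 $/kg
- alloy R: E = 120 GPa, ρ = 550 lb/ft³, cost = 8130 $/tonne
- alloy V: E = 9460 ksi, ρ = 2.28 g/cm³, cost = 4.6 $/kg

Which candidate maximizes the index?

alloy V

Screen on constraints: cost ≤ 8.8 $/kg. Survivors: alloy W, alloy R, alloy V.
Putting every candidate on a common basis:
  alloy W: E = 28.68 GPa, ρ = 2310 kg/m³
  alloy R: E = 120.0 GPa, ρ = 8810 kg/m³
  alloy V: E = 65.22 GPa, ρ = 2280 kg/m³
  alloy V: M = 3.54×10⁻³
  alloy W: M = 2.32×10⁻³
  alloy R: M = 1.24×10⁻³
Alloy V has the largest M.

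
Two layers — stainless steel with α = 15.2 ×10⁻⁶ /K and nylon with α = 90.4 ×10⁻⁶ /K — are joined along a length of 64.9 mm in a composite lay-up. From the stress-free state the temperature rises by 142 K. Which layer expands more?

nylon

α(stainless steel) = 15.2×10⁻⁶/K vs α(nylon) = 90.4×10⁻⁶/K.
Higher α expands more for the same ΔT: nylon.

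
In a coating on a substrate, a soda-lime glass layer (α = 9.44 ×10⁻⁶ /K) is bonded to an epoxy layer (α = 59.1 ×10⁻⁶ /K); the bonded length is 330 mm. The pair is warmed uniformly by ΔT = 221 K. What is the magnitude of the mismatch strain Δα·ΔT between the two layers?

Δα = |9.44 − 59.1|×10⁻⁶/K = 49.7×10⁻⁶/K.
Mismatch strain = Δα·ΔT = 49.7×10⁻⁶ × 221.0 = 0.0110.

0.0110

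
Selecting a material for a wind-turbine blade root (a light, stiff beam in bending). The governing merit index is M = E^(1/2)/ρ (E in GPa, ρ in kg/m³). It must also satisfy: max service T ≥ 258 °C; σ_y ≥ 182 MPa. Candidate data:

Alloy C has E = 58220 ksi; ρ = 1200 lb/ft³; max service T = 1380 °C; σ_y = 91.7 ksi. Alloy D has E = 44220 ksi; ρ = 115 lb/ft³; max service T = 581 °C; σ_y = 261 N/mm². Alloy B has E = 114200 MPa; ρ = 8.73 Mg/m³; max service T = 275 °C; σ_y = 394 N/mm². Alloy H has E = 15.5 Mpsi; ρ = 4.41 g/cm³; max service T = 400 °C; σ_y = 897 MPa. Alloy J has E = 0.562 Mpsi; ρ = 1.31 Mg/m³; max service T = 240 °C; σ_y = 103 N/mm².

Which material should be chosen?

Screen on constraints: max service T ≥ 258 °C; σ_y ≥ 182 MPa. Survivors: alloy C, alloy D, alloy B, alloy H.
Normalizing units and computing the index:
  alloy C: E = 401.4 GPa, ρ = 19220 kg/m³
  alloy D: E = 304.9 GPa, ρ = 1842 kg/m³
  alloy B: E = 114.2 GPa, ρ = 8730 kg/m³
  alloy H: E = 106.9 GPa, ρ = 4410 kg/m³
  alloy D: M = 9.48×10⁻³
  alloy H: M = 2.34×10⁻³
  alloy B: M = 1.22×10⁻³
  alloy C: M = 1.04×10⁻³
Highest index: alloy D.

alloy D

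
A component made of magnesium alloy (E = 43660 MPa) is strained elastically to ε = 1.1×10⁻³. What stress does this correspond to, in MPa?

E = 43660 MPa = 43.66 GPa.
σ = E·ε = 43660 MPa × 1.1×10⁻³ = 48.0 MPa.

48.0 MPa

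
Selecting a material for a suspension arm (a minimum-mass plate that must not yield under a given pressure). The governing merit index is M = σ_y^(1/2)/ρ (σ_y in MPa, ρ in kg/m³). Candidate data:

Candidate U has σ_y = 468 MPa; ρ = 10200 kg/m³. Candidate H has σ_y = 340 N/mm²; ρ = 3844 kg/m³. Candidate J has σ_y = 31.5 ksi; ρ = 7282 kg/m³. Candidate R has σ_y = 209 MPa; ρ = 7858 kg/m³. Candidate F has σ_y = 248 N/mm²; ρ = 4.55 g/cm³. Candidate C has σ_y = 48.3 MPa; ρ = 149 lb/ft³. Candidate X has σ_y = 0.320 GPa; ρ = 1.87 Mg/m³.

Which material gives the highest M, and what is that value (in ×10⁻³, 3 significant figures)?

candidate X, M = 9.57×10⁻³

Normalizing units and computing the index:
  candidate U: σ_y = 468.0 MPa, ρ = 10200 kg/m³
  candidate H: σ_y = 340.0 MPa, ρ = 3844 kg/m³
  candidate J: σ_y = 217.2 MPa, ρ = 7282 kg/m³
  candidate R: σ_y = 209.0 MPa, ρ = 7858 kg/m³
  candidate F: σ_y = 248.0 MPa, ρ = 4550 kg/m³
  candidate C: σ_y = 48.30 MPa, ρ = 2387 kg/m³
  candidate X: σ_y = 320.0 MPa, ρ = 1870 kg/m³
  candidate X: M = 9.57×10⁻³
  candidate H: M = 4.80×10⁻³
  candidate F: M = 3.46×10⁻³
  candidate C: M = 2.91×10⁻³
  candidate U: M = 2.12×10⁻³
  candidate J: M = 2.02×10⁻³
  candidate R: M = 1.84×10⁻³
Candidate X ranks first.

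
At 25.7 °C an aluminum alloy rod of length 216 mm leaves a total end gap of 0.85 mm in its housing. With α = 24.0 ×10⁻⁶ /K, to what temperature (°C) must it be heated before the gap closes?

190 °C

α·L₀·ΔT = 0.85 mm ⇒ ΔT = 0.85 / (24.0×10⁻⁶ × 216.0) = 164.0 K.
T = 25.7 + 164.0 = 189.7 °C.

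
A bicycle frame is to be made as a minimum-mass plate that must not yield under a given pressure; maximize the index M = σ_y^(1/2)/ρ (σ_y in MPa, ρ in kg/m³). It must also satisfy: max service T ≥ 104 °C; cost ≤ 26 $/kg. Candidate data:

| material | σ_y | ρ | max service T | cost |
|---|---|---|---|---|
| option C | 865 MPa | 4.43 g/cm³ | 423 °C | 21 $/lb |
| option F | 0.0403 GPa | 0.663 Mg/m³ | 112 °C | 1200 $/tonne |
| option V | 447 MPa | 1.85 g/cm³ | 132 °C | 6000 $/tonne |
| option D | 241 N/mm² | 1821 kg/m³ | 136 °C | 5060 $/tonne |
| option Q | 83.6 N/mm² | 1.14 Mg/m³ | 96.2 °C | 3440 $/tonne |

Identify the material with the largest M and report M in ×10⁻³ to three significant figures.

Screen on constraints: max service T ≥ 104 °C; cost ≤ 26 $/kg. Survivors: option F, option V, option D.
In SI units:
  option F: σ_y = 40.30 MPa, ρ = 663.0 kg/m³
  option V: σ_y = 447.0 MPa, ρ = 1850 kg/m³
  option D: σ_y = 241.0 MPa, ρ = 1821 kg/m³
  option V: M = 11.4×10⁻³
  option F: M = 9.58×10⁻³
  option D: M = 8.53×10⁻³
Option V ranks first.

option V, M = 11.4×10⁻³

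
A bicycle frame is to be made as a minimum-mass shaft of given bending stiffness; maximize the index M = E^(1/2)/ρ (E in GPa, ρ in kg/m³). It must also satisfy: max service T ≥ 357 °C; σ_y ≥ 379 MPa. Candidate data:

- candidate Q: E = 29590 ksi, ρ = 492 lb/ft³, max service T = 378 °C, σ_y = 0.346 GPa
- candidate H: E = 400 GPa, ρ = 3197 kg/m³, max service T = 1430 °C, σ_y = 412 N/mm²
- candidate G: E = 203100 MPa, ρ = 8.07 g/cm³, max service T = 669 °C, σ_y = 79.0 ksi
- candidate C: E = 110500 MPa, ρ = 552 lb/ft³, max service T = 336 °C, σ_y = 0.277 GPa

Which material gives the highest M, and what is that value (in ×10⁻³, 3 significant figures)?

Screen on constraints: max service T ≥ 357 °C; σ_y ≥ 379 MPa. Survivors: candidate H, candidate G.
Normalizing units and computing the index:
  candidate H: E = 400.0 GPa, ρ = 3197 kg/m³
  candidate G: E = 203.1 GPa, ρ = 8070 kg/m³
  candidate H: M = 6.26×10⁻³
  candidate G: M = 1.77×10⁻³
Highest index: candidate H.

candidate H, M = 6.26×10⁻³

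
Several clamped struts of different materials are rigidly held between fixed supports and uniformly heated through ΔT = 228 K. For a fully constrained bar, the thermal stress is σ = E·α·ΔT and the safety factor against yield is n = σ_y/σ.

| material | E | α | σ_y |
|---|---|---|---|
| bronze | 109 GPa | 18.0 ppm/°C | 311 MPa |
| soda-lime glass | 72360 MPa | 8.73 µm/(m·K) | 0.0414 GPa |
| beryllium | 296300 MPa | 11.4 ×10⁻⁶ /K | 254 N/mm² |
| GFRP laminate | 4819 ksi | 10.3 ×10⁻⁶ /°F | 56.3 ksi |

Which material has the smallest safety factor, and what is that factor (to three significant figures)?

In consistent units (E in GPa, α in ×10⁻⁶/K, σ_y in MPa):
  bronze: E = 109.0, α = 18.0, σ_y = 311.0 → σ = 447 MPa, n = 0.695
  soda-lime glass: E = 72.36, α = 8.73, σ_y = 41.40 → σ = 144 MPa, n = 0.287
  beryllium: E = 296.3, α = 11.4, σ_y = 254.0 → σ = 770 MPa, n = 0.330
  GFRP laminate: E = 33.23, α = 18.5, σ_y = 388.2 → σ = 140 MPa, n = 2.76
Smallest n: soda-lime glass with n = 0.287.

soda-lime glass, n = 0.287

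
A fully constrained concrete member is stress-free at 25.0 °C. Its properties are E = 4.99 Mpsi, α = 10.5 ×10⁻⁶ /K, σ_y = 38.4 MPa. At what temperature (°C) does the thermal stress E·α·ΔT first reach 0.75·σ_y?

105 °C

E = 4.99 Mpsi = 34.40 GPa.
E·α·ΔT = 28.80 MPa ⇒ ΔT = 28.80 / (34.40×10³ × 10.5×10⁻⁶) = 79.72 K.
T = 25.0 + 79.72 = 104.7 °C.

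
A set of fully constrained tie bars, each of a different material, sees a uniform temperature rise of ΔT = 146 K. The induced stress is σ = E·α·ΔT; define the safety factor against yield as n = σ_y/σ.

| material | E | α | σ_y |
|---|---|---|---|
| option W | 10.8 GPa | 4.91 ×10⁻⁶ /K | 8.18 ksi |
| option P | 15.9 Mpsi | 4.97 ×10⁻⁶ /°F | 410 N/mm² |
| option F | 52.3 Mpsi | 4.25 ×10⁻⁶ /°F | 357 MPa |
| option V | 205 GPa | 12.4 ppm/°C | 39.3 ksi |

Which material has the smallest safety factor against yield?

option V

Converting E to GPa, α to ×10⁻⁶/K, σ_y to MPa, then σ and n for each:
  option W: E = 10.80, α = 4.91, σ_y = 56.40 → σ = 7.74 MPa, n = 7.28
  option P: E = 109.6, α = 8.95, σ_y = 410.0 → σ = 143 MPa, n = 2.86
  option F: E = 360.6, α = 7.65, σ_y = 357.0 → σ = 403 MPa, n = 0.886
  option V: E = 205.0, α = 12.4, σ_y = 271.0 → σ = 371 MPa, n = 0.730
Option V has the lowest safety factor, n = 0.730.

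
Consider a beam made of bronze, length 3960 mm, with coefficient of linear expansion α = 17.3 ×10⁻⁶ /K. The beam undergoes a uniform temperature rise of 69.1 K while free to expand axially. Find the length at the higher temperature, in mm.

ΔL = α·L₀·ΔT = 17.3×10⁻⁶ × 3960 mm × 69.10 K = 4.73 mm.
L = L₀ + ΔL = 3960 + 4.73 = 3964.7 mm.

3964.7 mm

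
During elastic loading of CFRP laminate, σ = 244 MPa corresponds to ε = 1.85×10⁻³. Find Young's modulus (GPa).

E = σ/ε = 244 MPa / 1.85×10⁻³ = 131900 MPa = 132 GPa.

132 GPa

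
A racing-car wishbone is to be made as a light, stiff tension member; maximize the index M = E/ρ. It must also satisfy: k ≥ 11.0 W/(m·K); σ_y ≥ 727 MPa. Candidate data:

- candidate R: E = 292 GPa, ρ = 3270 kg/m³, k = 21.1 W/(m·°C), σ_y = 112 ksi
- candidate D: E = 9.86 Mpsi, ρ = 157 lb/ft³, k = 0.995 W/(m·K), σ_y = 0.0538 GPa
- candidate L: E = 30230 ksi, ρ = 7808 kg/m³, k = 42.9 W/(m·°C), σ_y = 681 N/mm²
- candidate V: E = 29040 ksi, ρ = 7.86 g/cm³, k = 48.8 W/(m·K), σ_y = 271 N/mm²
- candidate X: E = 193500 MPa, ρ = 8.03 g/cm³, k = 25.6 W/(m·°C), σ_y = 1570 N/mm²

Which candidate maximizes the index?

Screen on constraints: k ≥ 11.0 W/(m·K); σ_y ≥ 727 MPa. Survivors: candidate R, candidate X.
After converting to SI:
  candidate R: E = 292.0 GPa, ρ = 3270 kg/m³
  candidate X: E = 193.5 GPa, ρ = 8030 kg/m³
  candidate R: M = 89.3 MN·m/kg
  candidate X: M = 24.1 MN·m/kg
Candidate R ranks first.

candidate R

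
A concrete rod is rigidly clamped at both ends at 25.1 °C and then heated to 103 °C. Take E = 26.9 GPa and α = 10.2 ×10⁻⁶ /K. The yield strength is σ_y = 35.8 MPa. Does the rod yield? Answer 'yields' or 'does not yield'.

ΔT = 77.90 K. Constrained thermal stress σ = E·α·ΔT = 26.90×10³ MPa × 10.2×10⁻⁶ × 77.90 = 21.4 MPa (compressive).
Compare to σ_y = 35.8 MPa: σ < σ_y, so it does not yield.

does not yield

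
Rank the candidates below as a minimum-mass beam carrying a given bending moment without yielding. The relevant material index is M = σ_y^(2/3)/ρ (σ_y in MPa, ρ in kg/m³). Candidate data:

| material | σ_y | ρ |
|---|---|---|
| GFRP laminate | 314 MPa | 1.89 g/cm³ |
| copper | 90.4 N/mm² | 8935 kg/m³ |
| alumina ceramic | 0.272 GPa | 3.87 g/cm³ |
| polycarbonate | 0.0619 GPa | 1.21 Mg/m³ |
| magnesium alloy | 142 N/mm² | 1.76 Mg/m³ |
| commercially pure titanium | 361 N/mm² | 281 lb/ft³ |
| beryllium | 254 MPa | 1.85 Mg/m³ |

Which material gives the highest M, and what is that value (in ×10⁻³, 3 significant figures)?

GFRP laminate, M = 24.4×10⁻³

In SI units:
  GFRP laminate: σ_y = 314.0 MPa, ρ = 1890 kg/m³
  copper: σ_y = 90.40 MPa, ρ = 8935 kg/m³
  alumina ceramic: σ_y = 272.0 MPa, ρ = 3870 kg/m³
  polycarbonate: σ_y = 61.90 MPa, ρ = 1210 kg/m³
  magnesium alloy: σ_y = 142.0 MPa, ρ = 1760 kg/m³
  commercially pure titanium: σ_y = 361.0 MPa, ρ = 4501 kg/m³
  beryllium: σ_y = 254.0 MPa, ρ = 1850 kg/m³
  GFRP laminate: M = 24.4×10⁻³
  beryllium: M = 21.7×10⁻³
  magnesium alloy: M = 15.5×10⁻³
  polycarbonate: M = 12.9×10⁻³
  commercially pure titanium: M = 11.3×10⁻³
  alumina ceramic: M = 10.8×10⁻³
  copper: M = 2.25×10⁻³
GFRP laminate has the largest M.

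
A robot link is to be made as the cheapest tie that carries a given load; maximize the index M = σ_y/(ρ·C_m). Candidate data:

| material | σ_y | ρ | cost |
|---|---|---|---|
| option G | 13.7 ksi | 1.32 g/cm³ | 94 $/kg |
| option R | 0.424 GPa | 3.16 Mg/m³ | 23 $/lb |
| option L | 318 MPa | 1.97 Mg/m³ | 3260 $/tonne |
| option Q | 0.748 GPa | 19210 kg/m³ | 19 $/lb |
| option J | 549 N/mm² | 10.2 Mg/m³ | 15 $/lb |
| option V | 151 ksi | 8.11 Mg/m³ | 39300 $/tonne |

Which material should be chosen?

In SI units:
  option G: σ_y = 94.46 MPa, ρ = 1320 kg/m³, cost = 94.00 $/kg
  option R: σ_y = 424.0 MPa, ρ = 3160 kg/m³, cost = 50.71 $/kg
  option L: σ_y = 318.0 MPa, ρ = 1970 kg/m³, cost = 3.260 $/kg
  option Q: σ_y = 748.0 MPa, ρ = 19210 kg/m³, cost = 41.89 $/kg
  option J: σ_y = 549.0 MPa, ρ = 10200 kg/m³, cost = 33.07 $/kg
  option V: σ_y = 1041 MPa, ρ = 8110 kg/m³, cost = 39.30 $/kg
  option L: M = 49.5 kN·m per $
  option V: M = 3.27 kN·m per $
  option R: M = 2.65 kN·m per $
  option J: M = 1.63 kN·m per $
  option Q: M = 0.930 kN·m per $
  option G: M = 0.761 kN·m per $
The maximum is for option L.

option L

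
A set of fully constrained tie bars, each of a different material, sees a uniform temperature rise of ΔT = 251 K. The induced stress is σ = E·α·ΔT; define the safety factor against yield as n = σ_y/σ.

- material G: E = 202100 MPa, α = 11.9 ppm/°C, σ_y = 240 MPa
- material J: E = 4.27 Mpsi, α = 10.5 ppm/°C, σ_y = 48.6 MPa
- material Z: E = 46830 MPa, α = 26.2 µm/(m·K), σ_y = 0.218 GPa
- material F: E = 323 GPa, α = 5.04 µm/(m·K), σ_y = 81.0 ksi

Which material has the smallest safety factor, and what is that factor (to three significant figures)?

Per material, after unit conversion:
  material G: E = 202.1, α = 11.9, σ_y = 240.0 → σ = 604 MPa, n = 0.398
  material J: E = 29.44, α = 10.5, σ_y = 48.60 → σ = 77.6 MPa, n = 0.626
  material Z: E = 46.83, α = 26.2, σ_y = 218.0 → σ = 308 MPa, n = 0.708
  material F: E = 323.0, α = 5.04, σ_y = 558.5 → σ = 409 MPa, n = 1.37
Smallest n: material G with n = 0.398.

material G, n = 0.398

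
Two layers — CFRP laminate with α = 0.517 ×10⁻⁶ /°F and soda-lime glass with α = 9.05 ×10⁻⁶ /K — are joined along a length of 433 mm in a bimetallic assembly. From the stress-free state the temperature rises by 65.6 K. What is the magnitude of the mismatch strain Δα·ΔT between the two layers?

CFRP laminate: α = 0.517×10⁻⁶/°F × 9/5 = 0.931×10⁻⁶/K.
Δα = |0.931 − 9.05|×10⁻⁶/K = 8.12×10⁻⁶/K.
Mismatch strain = Δα·ΔT = 8.12×10⁻⁶ × 65.6 = 5.33×10⁻⁴.

5.33×10⁻⁴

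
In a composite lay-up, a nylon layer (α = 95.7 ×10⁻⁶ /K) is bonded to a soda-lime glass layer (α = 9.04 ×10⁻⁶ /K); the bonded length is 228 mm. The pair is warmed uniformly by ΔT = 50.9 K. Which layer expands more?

α(nylon) = 95.7×10⁻⁶/K vs α(soda-lime glass) = 9.04×10⁻⁶/K.
Higher α expands more for the same ΔT: nylon.

nylon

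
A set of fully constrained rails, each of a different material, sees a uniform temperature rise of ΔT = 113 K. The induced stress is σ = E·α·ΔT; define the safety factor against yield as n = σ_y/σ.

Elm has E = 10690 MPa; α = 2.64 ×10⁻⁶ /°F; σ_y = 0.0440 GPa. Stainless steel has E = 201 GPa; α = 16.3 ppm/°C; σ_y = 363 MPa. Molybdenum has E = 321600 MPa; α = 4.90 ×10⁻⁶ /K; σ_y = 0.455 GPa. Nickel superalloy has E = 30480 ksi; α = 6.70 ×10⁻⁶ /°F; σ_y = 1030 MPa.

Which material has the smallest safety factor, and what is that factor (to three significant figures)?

Converting E to GPa, α to ×10⁻⁶/K, σ_y to MPa, then σ and n for each:
  elm: E = 10.69, α = 4.75, σ_y = 44.00 → σ = 5.74 MPa, n = 7.67
  stainless steel: E = 201.0, α = 16.3, σ_y = 363.0 → σ = 370 MPa, n = 0.980
  molybdenum: E = 321.6, α = 4.90, σ_y = 455.0 → σ = 178 MPa, n = 2.56
  nickel superalloy: E = 210.2, α = 12.1, σ_y = 1030 → σ = 286 MPa, n = 3.60
Stainless steel has the lowest safety factor, n = 0.980.

stainless steel, n = 0.980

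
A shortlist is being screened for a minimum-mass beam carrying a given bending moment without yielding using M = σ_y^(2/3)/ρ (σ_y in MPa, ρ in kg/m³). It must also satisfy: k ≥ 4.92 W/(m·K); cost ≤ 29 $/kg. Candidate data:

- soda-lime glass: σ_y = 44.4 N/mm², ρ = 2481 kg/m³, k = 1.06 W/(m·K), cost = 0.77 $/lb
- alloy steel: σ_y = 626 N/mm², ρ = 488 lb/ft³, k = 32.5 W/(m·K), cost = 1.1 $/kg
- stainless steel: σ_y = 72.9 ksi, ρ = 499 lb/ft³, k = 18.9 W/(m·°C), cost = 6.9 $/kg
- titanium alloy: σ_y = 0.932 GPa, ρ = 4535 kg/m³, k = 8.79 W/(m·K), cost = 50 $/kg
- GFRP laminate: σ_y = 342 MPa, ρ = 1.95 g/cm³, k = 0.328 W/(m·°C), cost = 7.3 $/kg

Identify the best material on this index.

Screen on constraints: k ≥ 4.92 W/(m·K); cost ≤ 29 $/kg. Survivors: alloy steel, stainless steel.
Putting every candidate on a common basis:
  alloy steel: σ_y = 626.0 MPa, ρ = 7817 kg/m³
  stainless steel: σ_y = 502.6 MPa, ρ = 7993 kg/m³
  alloy steel: M = 9.36×10⁻³
  stainless steel: M = 7.91×10⁻³
Highest index: alloy steel.

alloy steel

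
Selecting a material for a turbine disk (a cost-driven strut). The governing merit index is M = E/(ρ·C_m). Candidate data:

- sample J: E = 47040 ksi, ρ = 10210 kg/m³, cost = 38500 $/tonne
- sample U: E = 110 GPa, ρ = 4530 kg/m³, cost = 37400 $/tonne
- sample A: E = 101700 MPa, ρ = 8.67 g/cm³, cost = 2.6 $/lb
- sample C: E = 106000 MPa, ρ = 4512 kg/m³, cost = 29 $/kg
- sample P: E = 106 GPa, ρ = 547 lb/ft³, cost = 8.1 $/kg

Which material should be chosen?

In SI units:
  sample J: E = 324.3 GPa, ρ = 10210 kg/m³, cost = 38.50 $/kg
  sample U: E = 110.0 GPa, ρ = 4530 kg/m³, cost = 37.40 $/kg
  sample A: E = 101.7 GPa, ρ = 8670 kg/m³, cost = 5.732 $/kg
  sample C: E = 106.0 GPa, ρ = 4512 kg/m³, cost = 29.00 $/kg
  sample P: E = 106.0 GPa, ρ = 8762 kg/m³, cost = 8.100 $/kg
  sample A: M = 2.05 MN·m per $
  sample P: M = 1.49 MN·m per $
  sample J: M = 0.825 MN·m per $
  sample C: M = 0.810 MN·m per $
  sample U: M = 0.649 MN·m per $
Highest index: sample A.

sample A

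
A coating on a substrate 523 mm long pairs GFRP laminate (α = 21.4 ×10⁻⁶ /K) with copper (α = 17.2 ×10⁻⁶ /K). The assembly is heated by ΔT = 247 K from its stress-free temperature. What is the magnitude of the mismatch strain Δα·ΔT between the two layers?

1.04×10⁻³

Δα = |21.4 − 17.2|×10⁻⁶/K = 4.20×10⁻⁶/K.
Mismatch strain = Δα·ΔT = 4.20×10⁻⁶ × 247.0 = 1.04×10⁻³.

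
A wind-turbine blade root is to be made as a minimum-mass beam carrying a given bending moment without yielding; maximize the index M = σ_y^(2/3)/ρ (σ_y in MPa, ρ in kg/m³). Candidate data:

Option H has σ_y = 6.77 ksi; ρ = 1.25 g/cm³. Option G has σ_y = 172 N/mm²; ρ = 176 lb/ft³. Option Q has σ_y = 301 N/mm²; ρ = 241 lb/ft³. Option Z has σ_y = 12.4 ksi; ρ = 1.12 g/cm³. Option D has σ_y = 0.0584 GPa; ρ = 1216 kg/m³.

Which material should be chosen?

option Z

Putting every candidate on a common basis:
  option H: σ_y = 46.68 MPa, ρ = 1250 kg/m³
  option G: σ_y = 172.0 MPa, ρ = 2819 kg/m³
  option Q: σ_y = 301.0 MPa, ρ = 3860 kg/m³
  option Z: σ_y = 85.50 MPa, ρ = 1120 kg/m³
  option D: σ_y = 58.40 MPa, ρ = 1216 kg/m³
  option Z: M = 17.3×10⁻³
  option D: M = 12.4×10⁻³
  option Q: M = 11.6×10⁻³
  option G: M = 11.0×10⁻³
  option H: M = 10.4×10⁻³
Option Z has the largest M.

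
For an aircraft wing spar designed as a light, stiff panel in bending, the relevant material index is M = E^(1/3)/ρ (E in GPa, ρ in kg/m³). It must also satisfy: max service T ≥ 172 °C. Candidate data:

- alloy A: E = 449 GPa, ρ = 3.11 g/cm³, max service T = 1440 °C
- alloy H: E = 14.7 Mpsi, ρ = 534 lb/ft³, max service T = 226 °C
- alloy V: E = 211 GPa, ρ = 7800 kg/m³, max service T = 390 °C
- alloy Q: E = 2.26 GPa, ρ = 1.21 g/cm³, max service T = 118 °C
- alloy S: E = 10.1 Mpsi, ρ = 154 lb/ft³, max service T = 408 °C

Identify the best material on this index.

Screen on constraints: max service T ≥ 172 °C. Survivors: alloy A, alloy H, alloy V, alloy S.
Putting every candidate on a common basis:
  alloy A: E = 449.0 GPa, ρ = 3110 kg/m³
  alloy H: E = 101.4 GPa, ρ = 8554 kg/m³
  alloy V: E = 211.0 GPa, ρ = 7800 kg/m³
  alloy S: E = 69.64 GPa, ρ = 2467 kg/m³
  alloy A: M = 2.46×10⁻³
  alloy S: M = 1.67×10⁻³
  alloy V: M = 0.763×10⁻³
  alloy H: M = 0.545×10⁻³
Alloy A ranks first.

alloy A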